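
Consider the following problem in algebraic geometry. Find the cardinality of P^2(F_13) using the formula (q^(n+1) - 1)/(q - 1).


P^2(F_13) has (q^(n+1) - 1)/(q - 1) points.
= 13^2 + 13^1 + 13^0
= 169 + 13 + 1
= 183

183


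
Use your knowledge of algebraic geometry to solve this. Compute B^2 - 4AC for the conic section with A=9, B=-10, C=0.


The discriminant of a conic Ax^2 + Bxy + Cy^2 + ... = 0 is B^2 - 4AC.
B^2 = (-10)^2 = 100
4AC = 4*9*0 = 0
Discriminant = 100 + 0 = 100

100


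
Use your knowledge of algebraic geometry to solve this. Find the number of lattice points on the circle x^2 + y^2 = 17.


Systematically check integer values of x where x^2 <= 17.
For each valid x, check if 17 - x^2 is a perfect square.
x=1: 17 - 1 = 16, sqrt = 4 (valid)
x=4: 17 - 16 = 1, sqrt = 1 (valid)
Total integer solutions found: 8

8


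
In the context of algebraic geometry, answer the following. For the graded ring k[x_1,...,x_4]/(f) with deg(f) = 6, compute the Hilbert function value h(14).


For R = k[x_1,...,x_n]/(f) with f homogeneous of degree e:
The Hilbert series is (1 - t^e)/(1 - t)^n.
So h(d) = C(d+n-1, n-1) - C(d-e+n-1, n-1) for d >= e.
With n=4, e=6, d=14:
C(14+4-1, 4-1) = C(17, 3) = 680
C(14-6+4-1, 4-1) = C(11, 3) = 165
h(14) = 680 - 165 = 515

515


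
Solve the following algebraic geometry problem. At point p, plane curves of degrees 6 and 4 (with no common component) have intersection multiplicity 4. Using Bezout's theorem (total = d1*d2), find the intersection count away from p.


By Bezout's theorem, the total intersection number is d1 * d2.
Total = 6 * 4 = 24
Intersection multiplicity at p = 4
Remaining intersections = 24 - 4 = 20

20


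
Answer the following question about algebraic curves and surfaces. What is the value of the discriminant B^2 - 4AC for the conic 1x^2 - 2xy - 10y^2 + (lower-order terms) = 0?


The discriminant of a conic Ax^2 + Bxy + Cy^2 + ... = 0 is B^2 - 4AC.
B^2 = (-2)^2 = 4
4AC = 4*1*(-10) = -40
Discriminant = 4 + 40 = 44

44


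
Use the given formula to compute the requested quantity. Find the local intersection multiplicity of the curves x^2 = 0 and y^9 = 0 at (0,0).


The intersection multiplicity of V(x^a) and V(y^b) at the origin is:
I(O; V(x^2), V(y^9)) = dim_k(k[x,y]/(x^2, y^9))
A basis for k[x,y]/(x^2, y^9) is the set of monomials x^i * y^j
where 0 <= i < 2 and 0 <= j < 9.
The number of such monomials is 2 * 9 = 18

18


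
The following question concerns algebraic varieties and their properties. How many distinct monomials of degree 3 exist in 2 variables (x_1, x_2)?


The number of degree-3 monomials in 2 variables is C(d+n-1, n-1).
= C(3+2-1, 2-1) = C(4, 1)
= 4

4


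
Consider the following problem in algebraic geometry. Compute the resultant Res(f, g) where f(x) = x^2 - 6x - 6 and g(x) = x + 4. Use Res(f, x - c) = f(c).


For Res(f, x - c), we evaluate f at x = c.
f(-4) = (-4)^2 - 6*(-4) - 6
= 16 + 24 - 6
= 40 - 6 = 34
Res(f, g) = 34

34


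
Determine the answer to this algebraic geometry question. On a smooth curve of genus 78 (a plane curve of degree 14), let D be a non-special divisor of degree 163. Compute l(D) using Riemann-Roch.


First, compute the genus of a smooth plane curve of degree 14:
g = (d-1)(d-2)/2 = (14-1)(14-2)/2 = 78
For a non-special divisor D (i.e., h^1(D) = 0), Riemann-Roch gives:
l(D) = deg(D) - g + 1
Since deg(D) = 163 >= 2g - 1 = 155, D is non-special.
l(D) = 163 - 78 + 1 = 86

86


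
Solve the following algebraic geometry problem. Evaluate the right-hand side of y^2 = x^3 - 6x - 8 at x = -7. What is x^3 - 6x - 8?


Compute x^3 - 6x - 8 at x = -7:
x^3 = (-7)^3 = -343
(-6)*x = (-6)*(-7) = 42
Sum: -343 + 42 - 8 = -309

-309


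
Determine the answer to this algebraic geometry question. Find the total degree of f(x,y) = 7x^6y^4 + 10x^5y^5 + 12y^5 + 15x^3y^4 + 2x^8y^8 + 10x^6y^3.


Examine each term for its total degree (sum of exponents).
  Term '7x^6y^4' has total degree 6+4 = 10.
  Term '10x^5y^5' has total degree 5+5 = 10.
  Term '12y^5' has total degree 0+5 = 5.
  Term '15x^3y^4' has total degree 3+4 = 7.
  Term '2x^8y^8' has total degree 8+8 = 16.
  Term '10x^6y^3' has total degree 6+3 = 9.
The maximum total degree among all terms is 16.

16


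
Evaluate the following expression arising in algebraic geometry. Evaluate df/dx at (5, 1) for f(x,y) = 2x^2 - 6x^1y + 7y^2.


df/dx = 2*2*x^1 + 1*(-6)*x^0*y
At (5,1): 2*2*5^1 + 1*(-6)*5^0*1
= 20 - 6
= 14

14


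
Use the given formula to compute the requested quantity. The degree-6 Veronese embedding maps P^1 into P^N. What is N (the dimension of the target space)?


The Veronese embedding v_d: P^n -> P^N maps each point to all
degree-d monomials in n+1 homogeneous coordinates.
N = C(n+d, d) - 1
N = C(1+6, 6) - 1
N = C(7, 6) - 1
C(7, 6) = 7
N = 7 - 1 = 6

6


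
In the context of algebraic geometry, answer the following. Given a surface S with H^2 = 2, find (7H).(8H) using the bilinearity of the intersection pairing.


Using bilinearity of the intersection pairing on a surface S:
(aH).(bH) = ab * (H.H)
We have H^2 = 2.
D.E = (7H).(8H) = 7*8*2
= 56*2
= 112

112


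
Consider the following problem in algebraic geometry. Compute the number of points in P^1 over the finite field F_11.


P^1(F_11) has (q^(n+1) - 1)/(q - 1) points.
= 11^1 + 11^0
= 11 + 1
= 12

12


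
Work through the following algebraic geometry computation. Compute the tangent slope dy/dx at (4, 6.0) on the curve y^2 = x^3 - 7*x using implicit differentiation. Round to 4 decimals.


Using implicit differentiation of y^2 = x^3 - 7*x:
2y * dy/dx = 3x^2 - 7
dy/dx = (3x^2 - 7)/(2y)
Numerator: 3*4^2 - 7 = 41
Denominator: 2*6.0 = 12.0
dy/dx = 41/12.0 = 3.4167

3.4167


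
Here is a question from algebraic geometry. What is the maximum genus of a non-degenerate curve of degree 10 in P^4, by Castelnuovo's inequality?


Castelnuovo's bound: write d - 1 = m(r-1) + epsilon with 0 <= epsilon < r-1.
d - 1 = 10 - 1 = 9
r - 1 = 4 - 1 = 3
9 = 3*3 + 0, so m = 3, epsilon = 0
pi(d, r) = m(m-1)(r-1)/2 + m*epsilon
= 3*2*3/2 + 3*0
= 18/2 + 0
= 9 + 0 = 9

9


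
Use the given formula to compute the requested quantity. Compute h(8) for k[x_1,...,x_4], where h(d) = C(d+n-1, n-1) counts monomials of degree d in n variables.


The Hilbert function for the polynomial ring in 4 variables is:
h(d) = C(d+n-1, n-1)
h(8) = C(8+4-1, 4-1) = C(11, 3)
= 11! / (3! * 8!)
= 165

165


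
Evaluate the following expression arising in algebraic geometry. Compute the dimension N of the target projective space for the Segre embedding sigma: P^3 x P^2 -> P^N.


The Segre embedding maps P^m x P^n into P^N via
all products of coordinates from each factor.
N = (m+1)(n+1) - 1
N = (3+1)(2+1) - 1
N = 4*3 - 1
N = 12 - 1 = 11

11


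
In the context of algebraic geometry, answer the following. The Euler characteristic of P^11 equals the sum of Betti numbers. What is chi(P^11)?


The complex projective space P^11 has one cell in each even real dimension 0, 2, ..., 22.
The cohomology groups are H^{2k}(P^11) = Z for k = 0,...,11, and 0 otherwise.
Euler characteristic = sum of Betti numbers = 1 per even-dimensional cohomology group.
chi(P^11) = 11 + 1 = 12

12


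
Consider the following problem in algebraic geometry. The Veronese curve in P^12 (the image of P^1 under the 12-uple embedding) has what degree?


The rational normal curve in P^12 is the image of P^1 under the 12-uple Veronese.
A general hyperplane in P^12 pulls back to a degree-12 form on P^1, which has 12 zeros,
so the curve meets a general hyperplane in 12 points. Degree = 12.

12


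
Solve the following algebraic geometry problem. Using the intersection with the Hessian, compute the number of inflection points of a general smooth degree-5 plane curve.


For a general smooth plane curve C of degree d, the inflection points are
the intersection of C with its Hessian curve, which has degree 3(d-2).
By Bezout, the total intersection number is d * 3(d-2) = 5 * 9 = 45.
For a general curve every flex is ordinary, so each contributes
multiplicity 1 to C·Hess(C), and the number of distinct inflection
points is 3d(d-2).
Inflection points = 3*5*(5-2) = 3*5*3 = 45

45


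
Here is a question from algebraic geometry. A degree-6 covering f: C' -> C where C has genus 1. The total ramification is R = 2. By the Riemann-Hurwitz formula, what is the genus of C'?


Riemann-Hurwitz formula: 2g' - 2 = d(2g - 2) + R
Given: d = 6, g = 1, R = 2
2g' - 2 = 6*(2*1 - 2) + 2
2g' - 2 = 6*0 + 2
2g' - 2 = 0 + 2 = 2
2g' = 4
g' = 2

2


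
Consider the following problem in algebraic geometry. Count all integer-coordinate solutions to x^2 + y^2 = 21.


Systematically check integer values of x where x^2 <= 21.
For each valid x, check if 21 - x^2 is a perfect square.
Total integer solutions found: 0

0


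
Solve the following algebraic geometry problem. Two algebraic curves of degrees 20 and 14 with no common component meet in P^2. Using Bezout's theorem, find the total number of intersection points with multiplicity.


Bezout's theorem states the intersection count equals the product of degrees.
Intersection count = 20 * 14 = 280

280


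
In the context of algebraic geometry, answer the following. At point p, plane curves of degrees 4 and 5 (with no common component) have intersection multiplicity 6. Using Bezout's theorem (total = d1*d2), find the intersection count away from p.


By Bezout's theorem, the total intersection number is d1 * d2.
Total = 4 * 5 = 20
Intersection multiplicity at p = 6
Remaining intersections = 20 - 6 = 14

14


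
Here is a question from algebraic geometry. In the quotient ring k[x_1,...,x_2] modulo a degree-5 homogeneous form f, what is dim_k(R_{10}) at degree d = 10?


For R = k[x_1,...,x_n]/(f) with f homogeneous of degree e:
The Hilbert series is (1 - t^e)/(1 - t)^n.
So h(d) = C(d+n-1, n-1) - C(d-e+n-1, n-1) for d >= e.
With n=2, e=5, d=10:
C(10+2-1, 2-1) = C(11, 1) = 11
C(10-5+2-1, 2-1) = C(6, 1) = 6
h(10) = 11 - 6 = 5

5


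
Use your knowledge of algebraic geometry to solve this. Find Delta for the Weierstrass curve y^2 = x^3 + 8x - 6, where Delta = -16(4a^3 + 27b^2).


Compute each component:
4a^3 = 4*8^3 = 4*512 = 2048
27b^2 = 27*(-6)^2 = 27*36 = 972
4a^3 + 27b^2 = 2048 + 972 = 3020
Delta = -16*3020 = -48320

-48320


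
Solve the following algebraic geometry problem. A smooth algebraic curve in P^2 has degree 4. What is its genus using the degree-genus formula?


Using the genus formula for smooth plane curves:
g = (d-1)(d-2)/2
g = (4-1)(4-2)/2
g = 3*2/2
g = 6/2 = 3

3


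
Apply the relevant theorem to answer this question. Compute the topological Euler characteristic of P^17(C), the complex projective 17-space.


The complex projective space P^17 has one cell in each even real dimension 0, 2, ..., 34.
The cohomology groups are H^{2k}(P^17) = Z for k = 0,...,17, and 0 otherwise.
Euler characteristic = sum of Betti numbers = 1 per even-dimensional cohomology group.
chi(P^17) = 17 + 1 = 18

18


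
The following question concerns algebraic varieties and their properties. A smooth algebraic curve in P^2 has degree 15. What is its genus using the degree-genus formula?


Using the genus formula for smooth plane curves:
g = (d-1)(d-2)/2
g = (15-1)(15-2)/2
g = 14*13/2
g = 182/2 = 91

91


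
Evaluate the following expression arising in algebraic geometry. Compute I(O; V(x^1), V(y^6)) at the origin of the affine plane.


The intersection multiplicity of V(x^a) and V(y^b) at the origin is:
I(O; V(x^1), V(y^6)) = dim_k(k[x,y]/(x^1, y^6))
A basis for k[x,y]/(x^1, y^6) is the set of monomials x^i * y^j
where 0 <= i < 1 and 0 <= j < 6.
The number of such monomials is 1 * 6 = 6

6


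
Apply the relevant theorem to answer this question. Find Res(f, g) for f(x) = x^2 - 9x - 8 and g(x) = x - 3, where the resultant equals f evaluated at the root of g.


For Res(f, x - c), we evaluate f at x = c.
f(3) = 3^2 - 9*3 - 8
= 9 - 27 - 8
= -18 - 8 = -26
Res(f, g) = -26

-26


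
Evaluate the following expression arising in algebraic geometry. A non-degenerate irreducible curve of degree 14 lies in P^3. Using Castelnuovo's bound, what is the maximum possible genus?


Castelnuovo's bound: write d - 1 = m(r-1) + epsilon with 0 <= epsilon < r-1.
d - 1 = 14 - 1 = 13
r - 1 = 3 - 1 = 2
13 = 6*2 + 1, so m = 6, epsilon = 1
pi(d, r) = m(m-1)(r-1)/2 + m*epsilon
= 6*5*2/2 + 6*1
= 60/2 + 6
= 30 + 6 = 36

36


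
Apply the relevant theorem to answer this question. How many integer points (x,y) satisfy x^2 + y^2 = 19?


Systematically check integer values of x where x^2 <= 19.
For each valid x, check if 19 - x^2 is a perfect square.
Total integer solutions found: 0

0


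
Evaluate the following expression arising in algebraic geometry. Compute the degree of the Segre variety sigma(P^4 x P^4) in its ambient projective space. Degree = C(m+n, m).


The degree of the Segre variety P^4 x P^4 is C(m+n, m).
= C(8, 4)
= 70

70


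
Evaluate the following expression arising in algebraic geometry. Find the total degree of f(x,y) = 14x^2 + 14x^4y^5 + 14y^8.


Examine each term for its total degree (sum of exponents).
  Term '14x^2' has total degree 2+0 = 2.
  Term '14x^4y^5' has total degree 4+5 = 9.
  Term '14y^8' has total degree 0+8 = 8.
The maximum total degree among all terms is 9.

9


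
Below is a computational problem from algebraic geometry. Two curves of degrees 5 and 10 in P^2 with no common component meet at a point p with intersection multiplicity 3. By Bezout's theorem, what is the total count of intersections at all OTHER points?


By Bezout's theorem, the total intersection number is d1 * d2.
Total = 5 * 10 = 50
Intersection multiplicity at p = 3
Remaining intersections = 50 - 3 = 47

47


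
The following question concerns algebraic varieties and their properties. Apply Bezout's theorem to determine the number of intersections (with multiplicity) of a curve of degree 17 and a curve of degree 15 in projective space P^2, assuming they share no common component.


Bezout's theorem states the intersection count equals the product of degrees.
Intersection count = 17 * 15 = 255

255


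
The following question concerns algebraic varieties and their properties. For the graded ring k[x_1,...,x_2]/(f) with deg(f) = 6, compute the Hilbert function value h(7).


For R = k[x_1,...,x_n]/(f) with f homogeneous of degree e:
The Hilbert series is (1 - t^e)/(1 - t)^n.
So h(d) = C(d+n-1, n-1) - C(d-e+n-1, n-1) for d >= e.
With n=2, e=6, d=7:
C(7+2-1, 2-1) = C(8, 1) = 8
C(7-6+2-1, 2-1) = C(2, 1) = 2
h(7) = 8 - 2 = 6

6


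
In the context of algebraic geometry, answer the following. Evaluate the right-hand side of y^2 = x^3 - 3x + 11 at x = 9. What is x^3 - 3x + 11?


Compute x^3 - 3x + 11 at x = 9:
x^3 = 9^3 = 729
(-3)*x = (-3)*9 = -27
Sum: 729 - 27 + 11 = 713

713


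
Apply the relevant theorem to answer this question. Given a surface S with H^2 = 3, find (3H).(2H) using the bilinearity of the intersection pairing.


Using bilinearity of the intersection pairing on a surface S:
(aH).(bH) = ab * (H.H)
We have H^2 = 3.
D.E = (3H).(2H) = 3*2*3
= 6*3
= 18

18


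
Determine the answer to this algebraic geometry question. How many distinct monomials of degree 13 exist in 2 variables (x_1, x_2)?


The number of degree-13 monomials in 2 variables is C(d+n-1, n-1).
= C(13+2-1, 2-1) = C(14, 1)
= 14

14


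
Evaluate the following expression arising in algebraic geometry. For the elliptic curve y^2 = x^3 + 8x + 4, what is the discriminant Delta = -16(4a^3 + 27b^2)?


Compute each component:
4a^3 = 4*8^3 = 4*512 = 2048
27b^2 = 27*4^2 = 27*16 = 432
4a^3 + 27b^2 = 2048 + 432 = 2480
Delta = -16*2480 = -39680

-39680


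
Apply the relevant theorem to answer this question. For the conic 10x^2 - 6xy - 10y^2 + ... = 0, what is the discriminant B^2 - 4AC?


The discriminant of a conic Ax^2 + Bxy + Cy^2 + ... = 0 is B^2 - 4AC.
B^2 = (-6)^2 = 36
4AC = 4*10*(-10) = -400
Discriminant = 36 + 400 = 436

436


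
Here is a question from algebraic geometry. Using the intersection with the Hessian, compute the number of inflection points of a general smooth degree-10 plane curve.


For a general smooth plane curve C of degree d, the inflection points are
the intersection of C with its Hessian curve, which has degree 3(d-2).
By Bezout, the total intersection number is d * 3(d-2) = 10 * 24 = 240.
For a general curve every flex is ordinary, so each contributes
multiplicity 1 to C·Hess(C), and the number of distinct inflection
points is 3d(d-2).
Inflection points = 3*10*(10-2) = 3*10*8 = 240

240


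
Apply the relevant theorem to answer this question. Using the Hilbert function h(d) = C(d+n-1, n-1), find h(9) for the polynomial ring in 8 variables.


The Hilbert function for the polynomial ring in 8 variables is:
h(d) = C(d+n-1, n-1)
h(9) = C(9+8-1, 8-1) = C(16, 7)
= 16! / (7! * 9!)
= 11440

11440


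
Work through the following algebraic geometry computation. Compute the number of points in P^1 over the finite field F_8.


P^1(F_8) has (q^(n+1) - 1)/(q - 1) points.
= 8^1 + 8^0
= 8 + 1
= 9

9


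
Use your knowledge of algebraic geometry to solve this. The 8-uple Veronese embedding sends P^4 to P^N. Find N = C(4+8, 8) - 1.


The Veronese embedding v_d: P^n -> P^N maps each point to all
degree-d monomials in n+1 homogeneous coordinates.
N = C(n+d, d) - 1
N = C(4+8, 8) - 1
N = C(12, 8) - 1
C(12, 8) = 495
N = 495 - 1 = 494

494


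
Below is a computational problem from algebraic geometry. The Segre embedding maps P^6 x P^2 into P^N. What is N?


The Segre embedding maps P^m x P^n into P^N via
all products of coordinates from each factor.
N = (m+1)(n+1) - 1
N = (6+1)(2+1) - 1
N = 7*3 - 1
N = 21 - 1 = 20

20


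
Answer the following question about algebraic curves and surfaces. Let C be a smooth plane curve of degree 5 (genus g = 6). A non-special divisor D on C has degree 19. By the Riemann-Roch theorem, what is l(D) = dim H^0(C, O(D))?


First, compute the genus of a smooth plane curve of degree 5:
g = (d-1)(d-2)/2 = (5-1)(5-2)/2 = 6
For a non-special divisor D (i.e., h^1(D) = 0), Riemann-Roch gives:
l(D) = deg(D) - g + 1
Since deg(D) = 19 >= 2g - 1 = 11, D is non-special.
l(D) = 19 - 6 + 1 = 14

14


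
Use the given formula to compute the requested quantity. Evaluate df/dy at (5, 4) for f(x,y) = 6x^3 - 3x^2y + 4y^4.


df/dy = (-3)*x^2 + 4*4*y^3
At (5,4): (-3)*5^2 + 4*4*4^3
= -75 + 1024
= 949

949


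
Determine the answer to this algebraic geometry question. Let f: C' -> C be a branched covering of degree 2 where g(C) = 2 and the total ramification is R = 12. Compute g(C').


Riemann-Hurwitz formula: 2g' - 2 = d(2g - 2) + R
Given: d = 2, g = 2, R = 12
2g' - 2 = 2*(2*2 - 2) + 12
2g' - 2 = 2*2 + 12
2g' - 2 = 4 + 12 = 16
2g' = 18
g' = 9

9


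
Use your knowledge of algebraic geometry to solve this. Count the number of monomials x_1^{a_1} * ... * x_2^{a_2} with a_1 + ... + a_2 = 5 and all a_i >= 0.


The number of degree-5 monomials in 2 variables is C(d+n-1, n-1).
= C(5+2-1, 2-1) = C(6, 1)
= 6

6


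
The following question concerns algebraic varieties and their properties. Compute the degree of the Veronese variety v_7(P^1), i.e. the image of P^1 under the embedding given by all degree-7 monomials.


The Veronese variety v_7(P^1) has degree d^r.
d^r = 7^1 = 7

7


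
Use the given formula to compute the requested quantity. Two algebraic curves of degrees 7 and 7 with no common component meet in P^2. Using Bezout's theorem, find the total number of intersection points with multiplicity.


Bezout's theorem states the intersection count equals the product of degrees.
Intersection count = 7 * 7 = 49

49


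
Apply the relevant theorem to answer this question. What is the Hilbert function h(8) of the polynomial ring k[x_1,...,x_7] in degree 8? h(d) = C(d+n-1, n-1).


The Hilbert function for the polynomial ring in 7 variables is:
h(d) = C(d+n-1, n-1)
h(8) = C(8+7-1, 7-1) = C(14, 6)
= 14! / (6! * 8!)
= 3003

3003


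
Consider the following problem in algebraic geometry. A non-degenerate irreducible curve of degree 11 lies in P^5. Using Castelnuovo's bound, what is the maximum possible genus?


Castelnuovo's bound: write d - 1 = m(r-1) + epsilon with 0 <= epsilon < r-1.
d - 1 = 11 - 1 = 10
r - 1 = 5 - 1 = 4
10 = 2*4 + 2, so m = 2, epsilon = 2
pi(d, r) = m(m-1)(r-1)/2 + m*epsilon
= 2*1*4/2 + 2*2
= 8/2 + 4
= 4 + 4 = 8

8


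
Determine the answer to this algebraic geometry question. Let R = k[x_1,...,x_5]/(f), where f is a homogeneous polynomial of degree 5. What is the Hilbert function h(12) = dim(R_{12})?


For R = k[x_1,...,x_n]/(f) with f homogeneous of degree e:
The Hilbert series is (1 - t^e)/(1 - t)^n.
So h(d) = C(d+n-1, n-1) - C(d-e+n-1, n-1) for d >= e.
With n=5, e=5, d=12:
C(12+5-1, 5-1) = C(16, 4) = 1820
C(12-5+5-1, 5-1) = C(11, 4) = 330
h(12) = 1820 - 330 = 1490

1490


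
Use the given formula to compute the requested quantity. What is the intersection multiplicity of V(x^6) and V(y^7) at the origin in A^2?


The intersection multiplicity of V(x^a) and V(y^b) at the origin is:
I(O; V(x^6), V(y^7)) = dim_k(k[x,y]/(x^6, y^7))
A basis for k[x,y]/(x^6, y^7) is the set of monomials x^i * y^j
where 0 <= i < 6 and 0 <= j < 7.
The number of such monomials is 6 * 7 = 42

42


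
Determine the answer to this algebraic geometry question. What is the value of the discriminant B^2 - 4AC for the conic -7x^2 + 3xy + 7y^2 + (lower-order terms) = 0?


The discriminant of a conic Ax^2 + Bxy + Cy^2 + ... = 0 is B^2 - 4AC.
B^2 = 3^2 = 9
4AC = 4*(-7)*7 = -196
Discriminant = 9 + 196 = 205

205


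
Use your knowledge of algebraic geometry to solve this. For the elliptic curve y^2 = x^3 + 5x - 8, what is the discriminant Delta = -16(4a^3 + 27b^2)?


Compute each component:
4a^3 = 4*5^3 = 4*125 = 500
27b^2 = 27*(-8)^2 = 27*64 = 1728
4a^3 + 27b^2 = 500 + 1728 = 2228
Delta = -16*2228 = -35648

-35648


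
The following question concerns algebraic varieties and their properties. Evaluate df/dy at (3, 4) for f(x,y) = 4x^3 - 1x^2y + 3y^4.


df/dy = (-1)*x^2 + 4*3*y^3
At (3,4): (-1)*3^2 + 4*3*4^3
= -9 + 768
= 759

759


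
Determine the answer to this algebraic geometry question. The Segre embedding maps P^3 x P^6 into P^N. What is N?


The Segre embedding maps P^m x P^n into P^N via
all products of coordinates from each factor.
N = (m+1)(n+1) - 1
N = (3+1)(6+1) - 1
N = 4*7 - 1
N = 28 - 1 = 27

27


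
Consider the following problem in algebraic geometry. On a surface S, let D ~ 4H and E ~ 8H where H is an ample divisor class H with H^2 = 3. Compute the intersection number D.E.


Using bilinearity of the intersection pairing on a surface S:
(aH).(bH) = ab * (H.H)
We have H^2 = 3.
D.E = (4H).(8H) = 4*8*3
= 32*3
= 96

96


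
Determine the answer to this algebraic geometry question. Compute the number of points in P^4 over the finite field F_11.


P^4(F_11) has (q^(n+1) - 1)/(q - 1) points.
= 11^4 + 11^3 + 11^2 + 11^1 + 11^0
= 14641 + 1331 + 121 + 11 + 1
= 16105

16105


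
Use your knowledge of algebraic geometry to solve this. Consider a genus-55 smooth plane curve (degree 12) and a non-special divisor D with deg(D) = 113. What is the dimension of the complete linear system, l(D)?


First, compute the genus of a smooth plane curve of degree 12:
g = (d-1)(d-2)/2 = (12-1)(12-2)/2 = 55
For a non-special divisor D (i.e., h^1(D) = 0), Riemann-Roch gives:
l(D) = deg(D) - g + 1
Since deg(D) = 113 >= 2g - 1 = 109, D is non-special.
l(D) = 113 - 55 + 1 = 59

59


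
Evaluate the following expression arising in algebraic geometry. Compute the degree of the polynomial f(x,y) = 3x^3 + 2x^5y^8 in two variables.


Examine each term for its total degree (sum of exponents).
  Term '3x^3' has total degree 3+0 = 3.
  Term '2x^5y^8' has total degree 5+8 = 13.
The maximum total degree among all terms is 13.

13


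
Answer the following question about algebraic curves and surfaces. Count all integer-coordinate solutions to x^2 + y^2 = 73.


Systematically check integer values of x where x^2 <= 73.
For each valid x, check if 73 - x^2 is a perfect square.
x=3: 73 - 9 = 64, sqrt = 8 (valid)
x=8: 73 - 64 = 9, sqrt = 3 (valid)
Total integer solutions found: 8

8


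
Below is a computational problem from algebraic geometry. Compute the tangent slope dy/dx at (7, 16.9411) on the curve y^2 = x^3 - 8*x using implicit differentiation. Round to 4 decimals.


Using implicit differentiation of y^2 = x^3 - 8*x:
2y * dy/dx = 3x^2 - 8
dy/dx = (3x^2 - 8)/(2y)
Numerator: 3*7^2 - 8 = 139
Denominator: 2*16.9411 = 33.8822
dy/dx = 139/33.8822 = 4.1024

4.1024


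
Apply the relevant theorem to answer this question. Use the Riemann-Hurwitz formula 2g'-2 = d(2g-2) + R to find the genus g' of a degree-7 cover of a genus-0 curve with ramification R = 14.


Riemann-Hurwitz formula: 2g' - 2 = d(2g - 2) + R
Given: d = 7, g = 0, R = 14
2g' - 2 = 7*(2*0 - 2) + 14
2g' - 2 = 7*(-2) + 14
2g' - 2 = -14 + 14 = 0
2g' = 2
g' = 1

1


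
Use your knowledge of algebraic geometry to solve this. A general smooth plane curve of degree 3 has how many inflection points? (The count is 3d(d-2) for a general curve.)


For a general smooth plane curve C of degree d, the inflection points are
the intersection of C with its Hessian curve, which has degree 3(d-2).
By Bezout, the total intersection number is d * 3(d-2) = 3 * 3 = 9.
For a general curve every flex is ordinary, so each contributes
multiplicity 1 to C·Hess(C), and the number of distinct inflection
points is 3d(d-2).
Inflection points = 3*3*(3-2) = 3*3*1 = 9

9


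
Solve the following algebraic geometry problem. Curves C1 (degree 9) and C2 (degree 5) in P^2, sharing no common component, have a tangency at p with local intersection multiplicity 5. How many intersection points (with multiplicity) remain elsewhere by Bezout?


By Bezout's theorem, the total intersection number is d1 * d2.
Total = 9 * 5 = 45
Intersection multiplicity at p = 5
Remaining intersections = 45 - 5 = 40

40


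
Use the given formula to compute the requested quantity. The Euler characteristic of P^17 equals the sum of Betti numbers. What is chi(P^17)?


The complex projective space P^17 has one cell in each even real dimension 0, 2, ..., 34.
The cohomology groups are H^{2k}(P^17) = Z for k = 0,...,17, and 0 otherwise.
Euler characteristic = sum of Betti numbers = 1 per even-dimensional cohomology group.
chi(P^17) = 17 + 1 = 18

18


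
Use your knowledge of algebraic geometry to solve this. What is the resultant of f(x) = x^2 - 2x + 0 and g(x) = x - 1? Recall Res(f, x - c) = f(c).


For Res(f, x - c), we evaluate f at x = c.
f(1) = 1^2 - 2*1 + 0
= 1 - 2 + 0
= -1 + 0 = -1
Res(f, g) = -1

-1


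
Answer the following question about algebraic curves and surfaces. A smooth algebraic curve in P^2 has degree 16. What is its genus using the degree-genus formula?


Using the genus formula for smooth plane curves:
g = (d-1)(d-2)/2
g = (16-1)(16-2)/2
g = 15*14/2
g = 210/2 = 105

105


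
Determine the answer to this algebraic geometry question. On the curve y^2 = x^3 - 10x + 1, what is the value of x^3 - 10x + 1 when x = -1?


Compute x^3 - 10x + 1 at x = -1:
x^3 = (-1)^3 = -1
(-10)*x = (-10)*(-1) = 10
Sum: -1 + 10 + 1 = 10

10


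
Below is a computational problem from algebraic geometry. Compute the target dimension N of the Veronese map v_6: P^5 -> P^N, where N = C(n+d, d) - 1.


The Veronese embedding v_d: P^n -> P^N maps each point to all
degree-d monomials in n+1 homogeneous coordinates.
N = C(n+d, d) - 1
N = C(5+6, 6) - 1
N = C(11, 6) - 1
C(11, 6) = 462
N = 462 - 1 = 461

461


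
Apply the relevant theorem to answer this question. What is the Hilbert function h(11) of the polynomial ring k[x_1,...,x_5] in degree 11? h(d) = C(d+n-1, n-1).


The Hilbert function for the polynomial ring in 5 variables is:
h(d) = C(d+n-1, n-1)
h(11) = C(11+5-1, 5-1) = C(15, 4)
= 15! / (4! * 11!)
= 1365

1365


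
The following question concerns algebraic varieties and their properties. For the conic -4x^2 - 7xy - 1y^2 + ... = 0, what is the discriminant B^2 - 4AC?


The discriminant of a conic Ax^2 + Bxy + Cy^2 + ... = 0 is B^2 - 4AC.
B^2 = (-7)^2 = 49
4AC = 4*(-4)*(-1) = 16
Discriminant = 49 - 16 = 33

33


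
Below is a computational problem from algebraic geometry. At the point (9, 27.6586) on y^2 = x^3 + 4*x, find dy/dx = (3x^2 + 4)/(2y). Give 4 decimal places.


Using implicit differentiation of y^2 = x^3 + 4*x:
2y * dy/dx = 3x^2 + 4
dy/dx = (3x^2 + 4)/(2y)
Numerator: 3*9^2 + 4 = 247
Denominator: 2*27.6586 = 55.3172
dy/dx = 247/55.3172 = 4.4652

4.4652


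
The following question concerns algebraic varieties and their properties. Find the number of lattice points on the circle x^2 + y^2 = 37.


Systematically check integer values of x where x^2 <= 37.
For each valid x, check if 37 - x^2 is a perfect square.
x=1: 37 - 1 = 36, sqrt = 6 (valid)
x=6: 37 - 36 = 1, sqrt = 1 (valid)
Total integer solutions found: 8

8


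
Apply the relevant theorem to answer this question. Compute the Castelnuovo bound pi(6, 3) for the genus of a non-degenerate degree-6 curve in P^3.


Castelnuovo's bound: write d - 1 = m(r-1) + epsilon with 0 <= epsilon < r-1.
d - 1 = 6 - 1 = 5
r - 1 = 3 - 1 = 2
5 = 2*2 + 1, so m = 2, epsilon = 1
pi(d, r) = m(m-1)(r-1)/2 + m*epsilon
= 2*1*2/2 + 2*1
= 4/2 + 2
= 2 + 2 = 4

4


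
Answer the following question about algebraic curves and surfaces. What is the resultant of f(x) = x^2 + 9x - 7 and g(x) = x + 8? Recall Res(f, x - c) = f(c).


For Res(f, x - c), we evaluate f at x = c.
f(-8) = (-8)^2 + 9*(-8) - 7
= 64 - 72 - 7
= -8 - 7 = -15
Res(f, g) = -15

-15


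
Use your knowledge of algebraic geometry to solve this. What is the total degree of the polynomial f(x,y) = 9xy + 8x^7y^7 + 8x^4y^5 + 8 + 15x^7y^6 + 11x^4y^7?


Examine each term for its total degree (sum of exponents).
  Term '9xy' has total degree 1+1 = 2.
  Term '8x^7y^7' has total degree 7+7 = 14.
  Term '8x^4y^5' has total degree 4+5 = 9.
  Term '8' has total degree 0+0 = 0.
  Term '15x^7y^6' has total degree 7+6 = 13.
  Term '11x^4y^7' has total degree 4+7 = 11.
The maximum total degree among all terms is 14.

14


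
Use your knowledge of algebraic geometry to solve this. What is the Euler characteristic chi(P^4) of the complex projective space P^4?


The complex projective space P^4 has one cell in each even real dimension 0, 2, ..., 8.
The cohomology groups are H^{2k}(P^4) = Z for k = 0,...,4, and 0 otherwise.
Euler characteristic = sum of Betti numbers = 1 per even-dimensional cohomology group.
chi(P^4) = 4 + 1 = 5

5


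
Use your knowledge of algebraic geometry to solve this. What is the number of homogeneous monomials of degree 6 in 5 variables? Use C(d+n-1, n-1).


The number of degree-6 monomials in 5 variables is C(d+n-1, n-1).
= C(6+5-1, 5-1) = C(10, 4)
= 210

210


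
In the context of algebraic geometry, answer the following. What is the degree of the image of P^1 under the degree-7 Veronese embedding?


The Veronese variety v_7(P^1) has degree d^r.
d^r = 7^1 = 7

7


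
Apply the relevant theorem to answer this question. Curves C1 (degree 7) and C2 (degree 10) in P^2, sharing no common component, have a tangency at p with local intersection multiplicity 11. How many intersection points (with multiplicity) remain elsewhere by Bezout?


By Bezout's theorem, the total intersection number is d1 * d2.
Total = 7 * 10 = 70
Intersection multiplicity at p = 11
Remaining intersections = 70 - 11 = 59

59


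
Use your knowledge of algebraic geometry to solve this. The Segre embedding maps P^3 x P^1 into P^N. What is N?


The Segre embedding maps P^m x P^n into P^N via
all products of coordinates from each factor.
N = (m+1)(n+1) - 1
N = (3+1)(1+1) - 1
N = 4*2 - 1
N = 8 - 1 = 7

7


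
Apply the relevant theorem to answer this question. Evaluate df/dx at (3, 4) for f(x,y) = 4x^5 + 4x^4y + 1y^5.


df/dx = 5*4*x^4 + 4*4*x^3*y
At (3,4): 5*4*3^4 + 4*4*3^3*4
= 1620 + 1728
= 3348

3348


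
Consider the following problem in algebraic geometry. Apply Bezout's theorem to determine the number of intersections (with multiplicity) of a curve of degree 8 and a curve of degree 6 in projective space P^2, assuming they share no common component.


Bezout's theorem states the intersection count equals the product of degrees.
Intersection count = 8 * 6 = 48

48


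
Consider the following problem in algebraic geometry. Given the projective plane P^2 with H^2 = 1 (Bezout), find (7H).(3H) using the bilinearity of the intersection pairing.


Using bilinearity of the intersection pairing on the projective plane P^2:
(aH).(bH) = ab * (H.H)
We have H^2 = 1 (Bezout).
D.E = (7H).(3H) = 7*3*1
= 21*1
= 21

21


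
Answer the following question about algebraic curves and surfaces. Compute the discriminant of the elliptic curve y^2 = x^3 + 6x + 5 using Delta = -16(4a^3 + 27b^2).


Compute each component:
4a^3 = 4*6^3 = 4*216 = 864
27b^2 = 27*5^2 = 27*25 = 675
4a^3 + 27b^2 = 864 + 675 = 1539
Delta = -16*1539 = -24624

-24624


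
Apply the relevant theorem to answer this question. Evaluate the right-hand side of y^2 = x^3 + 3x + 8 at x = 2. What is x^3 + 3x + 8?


Compute x^3 + 3x + 8 at x = 2:
x^3 = 2^3 = 8
3*x = 3*2 = 6
Sum: 8 + 6 + 8 = 22

22


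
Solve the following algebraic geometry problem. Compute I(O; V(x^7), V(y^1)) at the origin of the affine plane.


The intersection multiplicity of V(x^a) and V(y^b) at the origin is:
I(O; V(x^7), V(y^1)) = dim_k(k[x,y]/(x^7, y^1))
A basis for k[x,y]/(x^7, y^1) is the set of monomials x^i * y^j
where 0 <= i < 7 and 0 <= j < 1.
The number of such monomials is 7 * 1 = 7

7


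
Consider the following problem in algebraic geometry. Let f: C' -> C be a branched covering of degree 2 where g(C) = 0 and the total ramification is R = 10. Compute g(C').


Riemann-Hurwitz formula: 2g' - 2 = d(2g - 2) + R
Given: d = 2, g = 0, R = 10
2g' - 2 = 2*(2*0 - 2) + 10
2g' - 2 = 2*(-2) + 10
2g' - 2 = -4 + 10 = 6
2g' = 8
g' = 4

4


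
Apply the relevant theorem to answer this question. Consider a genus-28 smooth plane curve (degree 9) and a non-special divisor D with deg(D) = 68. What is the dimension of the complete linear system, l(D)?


First, compute the genus of a smooth plane curve of degree 9:
g = (d-1)(d-2)/2 = (9-1)(9-2)/2 = 28
For a non-special divisor D (i.e., h^1(D) = 0), Riemann-Roch gives:
l(D) = deg(D) - g + 1
Since deg(D) = 68 >= 2g - 1 = 55, D is non-special.
l(D) = 68 - 28 + 1 = 41

41


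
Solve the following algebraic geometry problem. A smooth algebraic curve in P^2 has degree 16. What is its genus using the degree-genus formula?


Using the genus formula for smooth plane curves:
g = (d-1)(d-2)/2
g = (16-1)(16-2)/2
g = 15*14/2
g = 210/2 = 105

105


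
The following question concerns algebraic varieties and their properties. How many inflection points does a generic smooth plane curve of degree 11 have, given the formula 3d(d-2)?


For a general smooth plane curve C of degree d, the inflection points are
the intersection of C with its Hessian curve, which has degree 3(d-2).
By Bezout, the total intersection number is d * 3(d-2) = 11 * 27 = 297.
For a general curve every flex is ordinary, so each contributes
multiplicity 1 to C·Hess(C), and the number of distinct inflection
points is 3d(d-2).
Inflection points = 3*11*(11-2) = 3*11*9 = 297

297


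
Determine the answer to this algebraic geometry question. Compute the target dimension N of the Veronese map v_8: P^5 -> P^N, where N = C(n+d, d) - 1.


The Veronese embedding v_d: P^n -> P^N maps each point to all
degree-d monomials in n+1 homogeneous coordinates.
N = C(n+d, d) - 1
N = C(5+8, 8) - 1
N = C(13, 8) - 1
C(13, 8) = 1287
N = 1287 - 1 = 1286

1286


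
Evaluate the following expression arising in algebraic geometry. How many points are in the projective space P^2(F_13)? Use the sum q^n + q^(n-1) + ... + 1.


P^2(F_13) has (q^(n+1) - 1)/(q - 1) points.
= 13^2 + 13^1 + 13^0
= 169 + 13 + 1
= 183

183


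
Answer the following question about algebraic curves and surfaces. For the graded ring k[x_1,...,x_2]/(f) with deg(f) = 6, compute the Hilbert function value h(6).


For R = k[x_1,...,x_n]/(f) with f homogeneous of degree e:
The Hilbert series is (1 - t^e)/(1 - t)^n.
So h(d) = C(d+n-1, n-1) - C(d-e+n-1, n-1) for d >= e.
With n=2, e=6, d=6:
C(6+2-1, 2-1) = C(7, 1) = 7
C(6-6+2-1, 2-1) = C(1, 1) = 1
h(6) = 7 - 1 = 6

6


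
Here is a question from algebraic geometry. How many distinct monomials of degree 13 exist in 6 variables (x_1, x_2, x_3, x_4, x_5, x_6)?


The number of degree-13 monomials in 6 variables is C(d+n-1, n-1).
= C(13+6-1, 6-1) = C(18, 5)
= 8568

8568


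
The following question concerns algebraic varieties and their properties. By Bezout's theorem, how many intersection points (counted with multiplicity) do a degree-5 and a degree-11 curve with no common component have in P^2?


Bezout's theorem states the intersection count equals the product of degrees.
Intersection count = 5 * 11 = 55

55


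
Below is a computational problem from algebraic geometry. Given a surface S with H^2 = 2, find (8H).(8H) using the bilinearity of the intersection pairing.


Using bilinearity of the intersection pairing on a surface S:
(aH).(bH) = ab * (H.H)
We have H^2 = 2.
D.E = (8H).(8H) = 8*8*2
= 64*2
= 128

128


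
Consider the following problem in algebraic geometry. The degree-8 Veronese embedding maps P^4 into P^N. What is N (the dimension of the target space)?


The Veronese embedding v_d: P^n -> P^N maps each point to all
degree-d monomials in n+1 homogeneous coordinates.
N = C(n+d, d) - 1
N = C(4+8, 8) - 1
N = C(12, 8) - 1
C(12, 8) = 495
N = 495 - 1 = 494

494


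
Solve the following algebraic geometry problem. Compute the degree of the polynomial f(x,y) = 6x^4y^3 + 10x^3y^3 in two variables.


Examine each term for its total degree (sum of exponents).
  Term '6x^4y^3' has total degree 4+3 = 7.
  Term '10x^3y^3' has total degree 3+3 = 6.
The maximum total degree among all terms is 7.

7


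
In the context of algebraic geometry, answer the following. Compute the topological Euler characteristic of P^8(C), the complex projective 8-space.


The complex projective space P^8 has one cell in each even real dimension 0, 2, ..., 16.
The cohomology groups are H^{2k}(P^8) = Z for k = 0,...,8, and 0 otherwise.
Euler characteristic = sum of Betti numbers = 1 per even-dimensional cohomology group.
chi(P^8) = 8 + 1 = 9

9


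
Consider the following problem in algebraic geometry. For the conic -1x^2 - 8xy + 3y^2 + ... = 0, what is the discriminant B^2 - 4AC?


The discriminant of a conic Ax^2 + Bxy + Cy^2 + ... = 0 is B^2 - 4AC.
B^2 = (-8)^2 = 64
4AC = 4*(-1)*3 = -12
Discriminant = 64 + 12 = 76

76


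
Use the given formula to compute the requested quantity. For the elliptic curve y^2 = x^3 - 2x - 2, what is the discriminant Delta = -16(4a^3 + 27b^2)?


Compute each component:
4a^3 = 4*(-2)^3 = 4*(-8) = -32
27b^2 = 27*(-2)^2 = 27*4 = 108
4a^3 + 27b^2 = -32 + 108 = 76
Delta = -16*76 = -1216

-1216


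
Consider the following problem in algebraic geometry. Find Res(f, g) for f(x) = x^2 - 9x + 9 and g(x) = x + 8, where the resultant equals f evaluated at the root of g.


For Res(f, x - c), we evaluate f at x = c.
f(-8) = (-8)^2 - 9*(-8) + 9
= 64 + 72 + 9
= 136 + 9 = 145
Res(f, g) = 145

145


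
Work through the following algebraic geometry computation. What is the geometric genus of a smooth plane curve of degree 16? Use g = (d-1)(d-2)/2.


Using the genus formula for smooth plane curves:
g = (d-1)(d-2)/2
g = (16-1)(16-2)/2
g = 15*14/2
g = 210/2 = 105

105


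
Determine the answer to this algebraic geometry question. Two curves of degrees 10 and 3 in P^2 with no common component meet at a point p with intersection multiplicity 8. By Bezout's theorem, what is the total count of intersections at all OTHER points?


By Bezout's theorem, the total intersection number is d1 * d2.
Total = 10 * 3 = 30
Intersection multiplicity at p = 8
Remaining intersections = 30 - 8 = 22

22
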